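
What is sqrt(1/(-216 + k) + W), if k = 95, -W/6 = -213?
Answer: sqrt(154637)/11 ≈ 35.749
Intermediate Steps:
W = 1278 (W = -6*(-213) = 1278)
sqrt(1/(-216 + k) + W) = sqrt(1/(-216 + 95) + 1278) = sqrt(1/(-121) + 1278) = sqrt(-1/121 + 1278) = sqrt(154637/121) = sqrt(154637)/11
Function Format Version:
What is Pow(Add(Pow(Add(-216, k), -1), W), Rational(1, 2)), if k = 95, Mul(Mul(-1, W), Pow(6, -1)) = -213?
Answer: Mul(Rational(1, 11), Pow(154637, Rational(1, 2))) ≈ 35.749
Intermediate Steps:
W = 1278 (W = Mul(-6, -213) = 1278)
Pow(Add(Pow(Add(-216, k), -1), W), Rational(1, 2)) = Pow(Add(Pow(Add(-216, 95), -1), 1278), Rational(1, 2)) = Pow(Add(Pow(-121, -1), 1278), Rational(1, 2)) = Pow(Add(Rational(-1, 121), 1278), Rational(1, 2)) = Pow(Rational(154637, 121), Rational(1, 2)) = Mul(Rational(1, 11), Pow(154637, Rational(1, 2)))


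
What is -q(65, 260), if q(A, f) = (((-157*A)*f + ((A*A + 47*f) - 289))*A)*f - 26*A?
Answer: 44567735290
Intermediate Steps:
q(A, f) = -26*A + A*f*(-289 + A² + 47*f - 157*A*f) (q(A, f) = ((-157*A*f + ((A² + 47*f) - 289))*A)*f - 26*A = ((-157*A*f + (-289 + A² + 47*f))*A)*f - 26*A = ((-289 + A² + 47*f - 157*A*f)*A)*f - 26*A = (A*(-289 + A² + 47*f - 157*A*f))*f - 26*A = A*f*(-289 + A² + 47*f - 157*A*f) - 26*A = -26*A + A*f*(-289 + A² + 47*f - 157*A*f))
-q(65, 260) = -65*(-26 - 289*260 + 47*260² + 260*65² - 157*65*260²) = -65*(-26 - 75140 + 47*67600 + 260*4225 - 157*65*67600) = -65*(-26 - 75140 + 3177200 + 1098500 - 689858000) = -65*(-685657466) = -1*(-44567735290) = 44567735290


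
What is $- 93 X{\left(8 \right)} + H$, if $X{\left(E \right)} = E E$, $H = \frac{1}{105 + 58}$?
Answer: $- \frac{970175}{163} \approx -5952.0$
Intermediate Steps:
$H = \frac{1}{163} \approx 0.006135$
$X{\left(E \right)} = E^{2}$
$- 93 X{\left(8 \right)} + H = - 93 \cdot 8^{2} + \frac{1}{163} = \left(-93\right) 64 + \frac{1}{163} = -5952 + \frac{1}{163} = - \frac{970175}{163}$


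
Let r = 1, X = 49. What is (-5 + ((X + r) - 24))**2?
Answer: 441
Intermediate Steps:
(-5 + ((X + r) - 24))**2 = (-5 + ((49 + 1) - 24))**2 = (-5 + (50 - 24))**2 = (-5 + 26)**2 = 21**2 = 441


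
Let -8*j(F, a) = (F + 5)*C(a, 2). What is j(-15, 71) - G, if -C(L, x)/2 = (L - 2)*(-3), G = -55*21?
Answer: 3345/2 ≈ 1672.5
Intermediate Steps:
G = -1155
C(L, x) = -12 + 6*L (C(L, x) = -2*(L - 2)*(-3) = -2*(-2 + L)*(-3) = -2*(6 - 3*L) = -12 + 6*L)
j(F, a) = -(-12 + 6*a)*(5 + F)/8 (j(F, a) = -(F + 5)*(-12 + 6*a)/8 = -(5 + F)*(-12 + 6*a)/8 = -(-12 + 6*a)*(5 + F)/8)
j(-15, 71) - G = -3*(-2 + 71)*(5 - 15)/4 - 1*(-1155) = -¾*69*(-10) + 1155 = 1035/2 + 1155 = 3345/2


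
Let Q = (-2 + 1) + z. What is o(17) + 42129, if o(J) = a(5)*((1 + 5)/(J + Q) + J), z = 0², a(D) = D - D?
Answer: 42129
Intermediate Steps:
a(D) = 0
z = 0
Q = -1 (Q = (-2 + 1) + 0 = -1 + 0 = -1)
o(J) = 0 (o(J) = 0*((1 + 5)/(J - 1) + J) = 0*(6/(-1 + J) + J) = 0*(J + 6/(-1 + J)) = 0)
o(17) + 42129 = 0 + 42129 = 42129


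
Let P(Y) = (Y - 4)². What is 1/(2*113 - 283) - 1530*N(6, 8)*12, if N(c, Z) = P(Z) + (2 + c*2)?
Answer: -31395601/57 ≈ -5.5080e+5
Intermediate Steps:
P(Y) = (-4 + Y)²
N(c, Z) = 2 + (-4 + Z)² + 2*c (N(c, Z) = (-4 + Z)² + (2 + c*2) = (-4 + Z)² + (2 + 2*c) = 2 + (-4 + Z)² + 2*c)
1/(2*113 - 283) - 1530*N(6, 8)*12 = 1/(2*113 - 283) - 1530*(2 + (-4 + 8)² + 2*6)*12 = 1/(226 - 283) - 1530*(2 + 4² + 12)*12 = 1/(-57) - 1530*(2 + 16 + 12)*12 = -1/57 - 45900*12 = -1/57 - 1530*360 = -1/57 - 550800 = -31395601/57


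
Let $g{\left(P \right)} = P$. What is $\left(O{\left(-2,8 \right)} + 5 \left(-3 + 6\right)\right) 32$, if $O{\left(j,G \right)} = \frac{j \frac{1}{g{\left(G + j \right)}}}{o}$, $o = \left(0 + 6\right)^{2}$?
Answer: $\frac{12952}{27} \approx 479.7$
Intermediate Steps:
$o = 36$ ($o = 6^{2} = 36$)
$O{\left(j,G \right)} = \frac{j}{36 \left(G + j\right)}$ ($O{\left(j,G \right)} = \frac{j \frac{1}{G + j}}{36} = \frac{j}{G + j} \frac{1}{36} = \frac{j}{36 \left(G + j\right)}$)
$\left(O{\left(-2,8 \right)} + 5 \left(-3 + 6\right)\right) 32 = \left(\frac{1}{36} \left(-2\right) \frac{1}{8 - 2} + 5 \left(-3 + 6\right)\right) 32 = \left(\frac{1}{36} \left(-2\right) \frac{1}{6} + 5 \cdot 3\right) 32 = \left(\frac{1}{36} \left(-2\right) \frac{1}{6} + 15\right) 32 = \left(- \frac{1}{108} + 15\right) 32 = \frac{1619}{108} \cdot 32 = \frac{12952}{27}$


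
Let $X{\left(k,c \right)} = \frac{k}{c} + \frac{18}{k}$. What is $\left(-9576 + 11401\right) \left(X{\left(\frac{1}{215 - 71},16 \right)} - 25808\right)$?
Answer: $- \frac{97618634975}{2304} \approx -4.2369 \cdot 10^{7}$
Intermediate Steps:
$X{\left(k,c \right)} = \frac{18}{k} + \frac{k}{c}$
$\left(-9576 + 11401\right) \left(X{\left(\frac{1}{215 - 71},16 \right)} - 25808\right) = \left(-9576 + 11401\right) \left(\left(\frac{18}{\frac{1}{215 - 71}} + \frac{1}{\left(215 - 71\right) 16}\right) - 25808\right) = 1825 \left(\left(\frac{18}{\frac{1}{144}} + \frac{1}{144} \cdot \frac{1}{16}\right) - 25808\right) = 1825 \left(\left(18 \frac{1}{\frac{1}{144}} + \frac{1}{144} \cdot \frac{1}{16}\right) - 25808\right) = 1825 \left(\left(18 \cdot 144 + \frac{1}{2304}\right) - 25808\right) = 1825 \left(\left(2592 + \frac{1}{2304}\right) - 25808\right) = 1825 \left(\frac{5971969}{2304} - 25808\right) = 1825 \left(- \frac{53489663}{2304}\right) = - \frac{97618634975}{2304}$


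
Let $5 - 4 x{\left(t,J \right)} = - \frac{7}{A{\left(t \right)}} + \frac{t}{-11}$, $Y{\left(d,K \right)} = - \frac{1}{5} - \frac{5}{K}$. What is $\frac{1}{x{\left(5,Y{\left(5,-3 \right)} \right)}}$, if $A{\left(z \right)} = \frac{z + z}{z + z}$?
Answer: $\frac{44}{137} \approx 0.32117$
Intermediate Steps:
$A{\left(z \right)} = 1$ ($A{\left(z \right)} = \frac{2 z}{2 z} = 2 z \frac{1}{2 z} = 1$)
$Y{\left(d,K \right)} = - \frac{1}{5} - \frac{5}{K}$ ($Y{\left(d,K \right)} = \left(-1\right) \frac{1}{5} - \frac{5}{K} = - \frac{1}{5} - \frac{5}{K}$)
$x{\left(t,J \right)} = 3 + \frac{t}{44}$ ($x{\left(t,J \right)} = \frac{5}{4} - \frac{- \frac{7}{1} + \frac{t}{-11}}{4} = \frac{5}{4} - \frac{\left(-7\right) 1 + t \left(- \frac{1}{11}\right)}{4} = \frac{5}{4} - \frac{-7 - \frac{t}{11}}{4} = \frac{5}{4} + \left(\frac{7}{4} + \frac{t}{44}\right) = 3 + \frac{t}{44}$)
$\frac{1}{x{\left(5,Y{\left(5,-3 \right)} \right)}} = \frac{1}{3 + \frac{1}{44} \cdot 5} = \frac{1}{3 + \frac{5}{44}} = \frac{1}{\frac{137}{44}} = \frac{44}{137}$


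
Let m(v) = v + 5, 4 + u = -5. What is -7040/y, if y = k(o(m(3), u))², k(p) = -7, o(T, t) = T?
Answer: -7040/49 ≈ -143.67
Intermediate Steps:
u = -9 (u = -4 - 5 = -9)
m(v) = 5 + v
y = 49 (y = (-7)² = 49)
-7040/y = -7040/49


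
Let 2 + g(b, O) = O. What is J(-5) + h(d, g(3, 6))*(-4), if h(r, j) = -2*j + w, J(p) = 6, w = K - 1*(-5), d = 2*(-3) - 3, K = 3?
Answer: 6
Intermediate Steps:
d = -9 (d = -6 - 3 = -9)
w = 8 (w = 3 - 1*(-5) = 3 + 5 = 8)
g(b, O) = -2 + O
h(r, j) = 8 - 2*j (h(r, j) = -2*j + 8 = 8 - 2*j)
J(-5) + h(d, g(3, 6))*(-4) = 6 + (8 - 2*(-2 + 6))*(-4) = 6 + (8 - 2*4)*(-4) = 6 + (8 - 8)*(-4) = 6 + 0*(-4) = 6 + 0 = 6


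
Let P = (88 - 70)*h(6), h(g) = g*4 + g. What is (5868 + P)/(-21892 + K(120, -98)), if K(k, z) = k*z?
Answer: -1602/8413 ≈ -0.19042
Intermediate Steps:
h(g) = 5*g (h(g) = 4*g + g = 5*g)
P = 540 (P = (88 - 70)*(5*6) = 18*30 = 540)
(5868 + P)/(-21892 + K(120, -98)) = (5868 + 540)/(-21892 + 120*(-98)) = 6408/(-21892 - 11760) = 6408/(-33652) = 6408*(-1/33652) = -1602/8413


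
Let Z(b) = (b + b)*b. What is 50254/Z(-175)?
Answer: 25127/30625 ≈ 0.82047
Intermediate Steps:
Z(b) = 2*b² (Z(b) = (2*b)*b = 2*b²)
50254/Z(-175) = 50254/((2*(-175)²)) = 50254/((2*30625)) = 50254/61250 = 50254*(1/61250) = 25127/30625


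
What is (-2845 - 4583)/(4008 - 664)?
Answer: -1857/836 ≈ -2.2213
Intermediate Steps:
(-2845 - 4583)/(4008 - 664) = -7428/3344 = -7428*1/3344 = -1857/836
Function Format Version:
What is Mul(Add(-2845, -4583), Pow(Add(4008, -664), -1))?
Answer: Rational(-1857, 836) ≈ -2.2213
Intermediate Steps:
Mul(Add(-2845, -4583), Pow(Add(4008, -664), -1)) = Mul(-7428, Pow(3344, -1)) = Mul(-7428, Rational(1, 3344)) = Rational(-1857, 836)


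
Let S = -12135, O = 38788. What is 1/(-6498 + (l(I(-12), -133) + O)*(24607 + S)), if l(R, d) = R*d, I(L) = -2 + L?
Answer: 1/506980302 ≈ 1.9725e-9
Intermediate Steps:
1/(-6498 + (l(I(-12), -133) + O)*(24607 + S)) = 1/(-6498 + ((-2 - 12)*(-133) + 38788)*(24607 - 12135)) = 1/(-6498 + (-14*(-133) + 38788)*12472) = 1/(-6498 + (1862 + 38788)*12472) = 1/(-6498 + 40650*12472) = 1/(-6498 + 506986800) = 1/506980302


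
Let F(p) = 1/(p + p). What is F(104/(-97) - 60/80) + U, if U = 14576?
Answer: 10305038/707 ≈ 14576.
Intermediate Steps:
F(p) = 1/(2*p)
F(104/(-97) - 60/80) + U = 1/(2*(104/(-97) - 60/80)) + 14576 = 1/(2*(104*(-1/97) - 60*1/80)) + 14576 = 1/(2*(-104/97 - ¾)) + 14576 = 1/(2*(-707/388)) + 14576 = (½)*(-388/707) + 14576 = -194/707 + 14576 = 10305038/707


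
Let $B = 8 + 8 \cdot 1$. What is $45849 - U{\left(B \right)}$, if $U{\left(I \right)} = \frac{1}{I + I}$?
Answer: $\frac{1467167}{32} \approx 45849.0$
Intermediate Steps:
$B = 16$ ($B = 8 + 8 = 16$)
$U{\left(I \right)} = \frac{1}{2 I}$
$45849 - U{\left(B \right)} = 45849 - \frac{1}{2 \cdot 16} = 45849 - \frac{1}{2} \cdot \frac{1}{16} = 45849 - \frac{1}{32} = \frac{1467167}{32}$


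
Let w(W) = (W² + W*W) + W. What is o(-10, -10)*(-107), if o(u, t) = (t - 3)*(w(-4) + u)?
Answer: 25038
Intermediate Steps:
w(W) = W + 2*W² (w(W) = (W² + W²) + W = 2*W² + W = W + 2*W²)
o(u, t) = (-3 + t)*(28 + u) (o(u, t) = (t - 3)*(-4*(1 + 2*(-4)) + u) = (-3 + t)*(-4*(1 - 8) + u) = (-3 + t)*(-4*(-7) + u) = (-3 + t)*(28 + u))
o(-10, -10)*(-107) = (-84 - 3*(-10) + 28*(-10) - 10*(-10))*(-107) = (-84 + 30 - 280 + 100)*(-107) = -234*(-107) = 25038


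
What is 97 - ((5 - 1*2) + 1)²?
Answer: 81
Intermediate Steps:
97 - ((5 - 1*2) + 1)² = 97 - ((5 - 2) + 1)² = 97 - (3 + 1)² = 97 - 1*4² = 97 - 1*16 = 97 - 16 = 81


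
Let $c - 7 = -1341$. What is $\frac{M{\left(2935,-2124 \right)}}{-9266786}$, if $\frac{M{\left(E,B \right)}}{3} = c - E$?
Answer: $\frac{12807}{9266786} \approx 0.001382$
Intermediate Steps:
$c = -1334$ ($c = 7 - 1341 = -1334$)
$M{\left(E,B \right)} = -4002 - 3 E$ ($M{\left(E,B \right)} = 3 \left(-1334 - E\right) = -4002 - 3 E$)
$\frac{M{\left(2935,-2124 \right)}}{-9266786} = \frac{-4002 - 8805}{-9266786} = \left(-4002 - 8805\right) \left(- \frac{1}{9266786}\right) = \left(-12807\right) \left(- \frac{1}{9266786}\right) = \frac{12807}{9266786}$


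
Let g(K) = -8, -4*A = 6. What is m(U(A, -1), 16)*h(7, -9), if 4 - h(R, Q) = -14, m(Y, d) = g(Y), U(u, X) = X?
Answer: -144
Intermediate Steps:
A = -3/2 (A = -¼*6 = -3/2 ≈ -1.5000)
m(Y, d) = -8
h(R, Q) = 18 (h(R, Q) = 4 - 1*(-14) = 4 + 14 = 18)
m(U(A, -1), 16)*h(7, -9) = -8*18 = -144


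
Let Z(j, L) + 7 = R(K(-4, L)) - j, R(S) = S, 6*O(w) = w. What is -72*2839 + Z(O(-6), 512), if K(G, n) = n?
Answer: -203902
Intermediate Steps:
O(w) = w/6
Z(j, L) = -7 + L - j (Z(j, L) = -7 + (L - j) = -7 + L - j)
-72*2839 + Z(O(-6), 512) = -72*2839 + (-7 + 512 - (-6)/6) = -204408 + (-7 + 512 - 1*(-1)) = -204408 + (-7 + 512 + 1) = -204408 + 506 = -203902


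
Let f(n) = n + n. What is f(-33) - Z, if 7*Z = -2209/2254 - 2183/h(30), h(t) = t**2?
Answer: -465152309/7100100 ≈ -65.513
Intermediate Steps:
f(n) = 2*n
Z = -3454291/7100100 (Z = (-2209/2254 - 2183/(30**2))/7 = (-2209*1/2254 - 2183/900)/7 = (-2209/2254 - 2183*1/900)/7 = (-2209/2254 - 2183/900)/7 = (1/7)*(-3454291/1014300) = -3454291/7100100 ≈ -0.48651)
f(-33) - Z = 2*(-33) - 1*(-3454291/7100100) = -66 + 3454291/7100100 = -465152309/7100100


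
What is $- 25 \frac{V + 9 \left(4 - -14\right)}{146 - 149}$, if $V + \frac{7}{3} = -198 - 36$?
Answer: $- \frac{5575}{9} \approx -619.44$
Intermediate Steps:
$V = - \frac{709}{3}$ ($V = - \frac{7}{3} - 234 = - \frac{709}{3} \approx -236.33$)
$- 25 \frac{V + 9 \left(4 - -14\right)}{146 - 149} = - 25 \frac{- \frac{709}{3} + 9 \left(4 - -14\right)}{146 - 149} = - 25 \frac{- \frac{709}{3} + 9 \left(4 + 14\right)}{-3} = - 25 \left(- \frac{709}{3} + 9 \cdot 18\right) \left(- \frac{1}{3}\right) = - 25 \left(- \frac{709}{3} + 162\right) \left(- \frac{1}{3}\right) = - 25 \left(\left(- \frac{223}{3}\right) \left(- \frac{1}{3}\right)\right) = \left(-25\right) \frac{223}{9} = - \frac{5575}{9}$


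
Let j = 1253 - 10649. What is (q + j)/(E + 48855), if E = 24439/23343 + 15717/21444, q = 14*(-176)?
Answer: -1978909361040/8152035334169 ≈ -0.24275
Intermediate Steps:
q = -2464
j = -9396
E = 296983949/166855764 (E = 24439*(1/23343) + 15717*(1/21444) = 24439/23343 + 5239/7148 = 296983949/166855764 ≈ 1.7799)
(q + j)/(E + 48855) = (-2464 - 9396)/(296983949/166855764 + 48855) = -11860/8152035334169/166855764 = -11860*166855764/8152035334169 = -1978909361040/8152035334169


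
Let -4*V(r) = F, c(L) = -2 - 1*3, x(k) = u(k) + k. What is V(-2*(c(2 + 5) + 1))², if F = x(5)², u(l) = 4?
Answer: 6561/16 ≈ 410.06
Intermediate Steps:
x(k) = 4 + k
c(L) = -5 (c(L) = -2 - 3 = -5)
F = 81 (F = (4 + 5)² = 9² = 81)
V(r) = -81/4 (V(r) = -¼*81 = -81/4)
V(-2*(c(2 + 5) + 1))² = (-81/4)² = 6561/16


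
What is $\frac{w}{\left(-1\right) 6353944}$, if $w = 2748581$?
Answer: $- \frac{2748581}{6353944} \approx -0.43258$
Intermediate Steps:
$\frac{w}{\left(-1\right) 6353944} = \frac{2748581}{\left(-1\right) 6353944} = \frac{2748581}{-6353944} = 2748581 \left(- \frac{1}{6353944}\right) = - \frac{2748581}{6353944}$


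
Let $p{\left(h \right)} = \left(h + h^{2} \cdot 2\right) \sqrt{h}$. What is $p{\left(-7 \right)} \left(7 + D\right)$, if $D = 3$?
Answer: $910 i \sqrt{7} \approx 2407.6 i$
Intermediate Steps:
$p{\left(h \right)} = \sqrt{h} \left(h + 2 h^{2}\right)$ ($p{\left(h \right)} = \left(h + 2 h^{2}\right) \sqrt{h} = \sqrt{h} \left(h + 2 h^{2}\right)$)
$p{\left(-7 \right)} \left(7 + D\right) = \left(-7\right)^{\frac{3}{2}} \left(1 + 2 \left(-7\right)\right) \left(7 + 3\right) = - 7 i \sqrt{7} \left(1 - 14\right) 10 = - 7 i \sqrt{7} \left(-13\right) 10 = 91 i \sqrt{7} \cdot 10 = 910 i \sqrt{7}$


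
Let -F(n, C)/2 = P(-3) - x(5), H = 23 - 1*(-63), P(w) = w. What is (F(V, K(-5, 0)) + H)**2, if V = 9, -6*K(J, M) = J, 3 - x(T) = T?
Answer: 7744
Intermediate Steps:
x(T) = 3 - T
K(J, M) = -J/6
H = 86 (H = 23 + 63 = 86)
F(n, C) = 2 (F(n, C) = -2*(-3 - (3 - 1*5)) = -2*(-3 - (3 - 5)) = -2*(-3 - 1*(-2)) = -2*(-3 + 2) = -2*(-1) = 2)
(F(V, K(-5, 0)) + H)**2 = (2 + 86)**2 = 88**2 = 7744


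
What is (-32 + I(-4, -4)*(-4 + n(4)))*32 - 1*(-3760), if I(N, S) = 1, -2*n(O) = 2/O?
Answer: 2600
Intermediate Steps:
n(O) = -1/O
(-32 + I(-4, -4)*(-4 + n(4)))*32 - 1*(-3760) = (-32 + 1*(-4 - 1/4))*32 - 1*(-3760) = (-32 + 1*(-4 - 1*1/4))*32 + 3760 = (-32 + 1*(-4 - 1/4))*32 + 3760 = (-32 + 1*(-17/4))*32 + 3760 = (-32 - 17/4)*32 + 3760 = -145/4*32 + 3760 = -1160 + 3760 = 2600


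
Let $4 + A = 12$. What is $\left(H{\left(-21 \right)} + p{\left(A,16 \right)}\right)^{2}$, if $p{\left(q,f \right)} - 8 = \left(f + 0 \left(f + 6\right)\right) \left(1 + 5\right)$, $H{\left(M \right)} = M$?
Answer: $6889$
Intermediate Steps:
$A = 8$ ($A = -4 + 12 = 8$)
$p{\left(q,f \right)} = 8 + 6 f$ ($p{\left(q,f \right)} = 8 + \left(f + 0 \left(f + 6\right)\right) \left(1 + 5\right) = 8 + \left(f + 0 \left(6 + f\right)\right) 6 = 8 + \left(f + 0\right) 6 = 8 + f 6 = 8 + 6 f$)
$\left(H{\left(-21 \right)} + p{\left(A,16 \right)}\right)^{2} = \left(-21 + \left(8 + 6 \cdot 16\right)\right)^{2} = \left(-21 + \left(8 + 96\right)\right)^{2} = \left(-21 + 104\right)^{2} = 83^{2} = 6889$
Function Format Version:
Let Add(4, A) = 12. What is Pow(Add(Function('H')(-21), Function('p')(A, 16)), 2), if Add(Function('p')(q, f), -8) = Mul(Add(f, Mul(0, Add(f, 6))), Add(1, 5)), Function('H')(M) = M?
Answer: 6889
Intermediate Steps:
A = 8 (A = Add(-4, 12) = 8)
Function('p')(q, f) = Add(8, Mul(6, f)) (Function('p')(q, f) = Add(8, Mul(Add(f, Mul(0, Add(f, 6))), Add(1, 5))) = Add(8, Mul(Add(f, Mul(0, Add(6, f))), 6)) = Add(8, Mul(Add(f, 0), 6)) = Add(8, Mul(f, 6)) = Add(8, Mul(6, f)))
Pow(Add(Function('H')(-21), Function('p')(A, 16)), 2) = Pow(Add(-21, Add(8, Mul(6, 16))), 2) = Pow(Add(-21, Add(8, 96)), 2) = Pow(Add(-21, 104), 2) = Pow(83, 2) = 6889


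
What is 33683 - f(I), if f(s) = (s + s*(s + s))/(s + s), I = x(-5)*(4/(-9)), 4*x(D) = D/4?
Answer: 1212565/36 ≈ 33682.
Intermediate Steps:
x(D) = D/16 (x(D) = (D/4)/4 = D/16)
I = 5/36 (I = ((1/16)*(-5))*(4/(-9)) = -5*(-1)/(4*9) = -5/16*(-4/9) = 5/36 ≈ 0.13889)
f(s) = (s + 2*s²)/(2*s) (f(s) = (s + s*(2*s))/((2*s)) = (s + 2*s²)*(1/(2*s)) = (s + 2*s²)/(2*s))
33683 - f(I) = 33683 - (½ + 5/36) = 33683 - 1*23/36 = 33683 - 23/36 = 1212565/36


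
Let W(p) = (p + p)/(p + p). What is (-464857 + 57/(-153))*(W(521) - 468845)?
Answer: 11115225088744/51 ≈ 2.1795e+11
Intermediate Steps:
W(p) = 1 (W(p) = (2*p)/((2*p)) = (2*p)*(1/(2*p)) = 1)
(-464857 + 57/(-153))*(W(521) - 468845) = (-464857 + 57/(-153))*(1 - 468845) = (-464857 + 57*(-1/153))*(-468844) = (-464857 - 19/51)*(-468844) = -23707726/51*(-468844) = 11115225088744/51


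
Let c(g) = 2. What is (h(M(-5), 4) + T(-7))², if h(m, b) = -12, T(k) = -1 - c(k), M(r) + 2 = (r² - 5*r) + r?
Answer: 225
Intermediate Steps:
M(r) = -2 + r² - 4*r (M(r) = -2 + ((r² - 5*r) + r) = -2 + (r² - 4*r) = -2 + r² - 4*r)
T(k) = -3 (T(k) = -1 - 1*2 = -1 - 2 = -3)
(h(M(-5), 4) + T(-7))² = (-12 - 3)² = (-15)² = 225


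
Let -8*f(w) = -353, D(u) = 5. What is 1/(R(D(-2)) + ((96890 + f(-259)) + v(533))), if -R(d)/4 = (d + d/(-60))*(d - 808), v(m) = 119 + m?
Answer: 24/2721083 ≈ 8.8200e-6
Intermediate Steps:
f(w) = 353/8 (f(w) = -⅛*(-353) = 353/8)
R(d) = -59*d*(-808 + d)/15 (R(d) = -4*(d + d/(-60))*(d - 808) = -4*(d + d*(-1/60))*(-808 + d) = -4*(d - d/60)*(-808 + d) = -4*59*d/60*(-808 + d) = -59*d*(-808 + d)/15)
1/(R(D(-2)) + ((96890 + f(-259)) + v(533))) = 1/((59/15)*5*(808 - 1*5) + ((96890 + 353/8) + (119 + 533))) = 1/((59/15)*5*(808 - 5) + (775473/8 + 652)) = 1/((59/15)*5*803 + 780689/8) = 1/(47377/3 + 780689/8) = 1/(2721083/24) = 24/2721083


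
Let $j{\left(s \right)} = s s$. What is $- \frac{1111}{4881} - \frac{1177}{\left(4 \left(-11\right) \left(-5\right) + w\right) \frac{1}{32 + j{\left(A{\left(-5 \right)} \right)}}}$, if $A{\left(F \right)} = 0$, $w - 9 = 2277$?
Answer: $- \frac{93311075}{6115893} \approx -15.257$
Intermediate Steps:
$w = 2286$ ($w = 9 + 2277 = 2286$)
$j{\left(s \right)} = s^{2}$
$- \frac{1111}{4881} - \frac{1177}{\left(4 \left(-11\right) \left(-5\right) + w\right) \frac{1}{32 + j{\left(A{\left(-5 \right)} \right)}}} = - \frac{1111}{4881} - \frac{1177}{\left(4 \left(-11\right) \left(-5\right) + 2286\right) \frac{1}{32 + 0^{2}}} = \left(-1111\right) \frac{1}{4881} - \frac{1177}{\left(\left(-44\right) \left(-5\right) + 2286\right) \frac{1}{32 + 0}} = - \frac{1111}{4881} - \frac{1177}{\left(220 + 2286\right) \frac{1}{32}} = - \frac{1111}{4881} - \frac{1177}{2506 \cdot \frac{1}{32}} = - \frac{1111}{4881} - \frac{1177}{\frac{1253}{16}} = - \frac{1111}{4881} - \frac{18832}{1253} = - \frac{93311075}{6115893}$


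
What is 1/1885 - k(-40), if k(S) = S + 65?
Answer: -47124/1885 ≈ -24.999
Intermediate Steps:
k(S) = 65 + S
1/1885 - k(-40) = 1/1885 - (65 - 40) = 1/1885 - 1*25 = 1/1885 - 25 = -47124/1885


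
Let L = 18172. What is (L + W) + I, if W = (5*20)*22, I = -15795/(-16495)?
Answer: 67210387/3299 ≈ 20373.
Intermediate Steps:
I = 3159/3299 (I = -15795*(-1/16495) = 3159/3299 ≈ 0.95756)
W = 2200 (W = 100*22 = 2200)
(L + W) + I = (18172 + 2200) + 3159/3299 = 20372 + 3159/3299 = 67210387/3299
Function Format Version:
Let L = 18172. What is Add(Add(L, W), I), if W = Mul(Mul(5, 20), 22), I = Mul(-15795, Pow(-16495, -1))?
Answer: Rational(67210387, 3299) ≈ 20373.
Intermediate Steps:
I = Rational(3159, 3299) (I = Mul(-15795, Rational(-1, 16495)) = Rational(3159, 3299) ≈ 0.95756)
W = 2200 (W = Mul(100, 22) = 2200)
Add(Add(L, W), I) = Add(Add(18172, 2200), Rational(3159, 3299)) = Add(20372, Rational(3159, 3299)) = Rational(67210387, 3299)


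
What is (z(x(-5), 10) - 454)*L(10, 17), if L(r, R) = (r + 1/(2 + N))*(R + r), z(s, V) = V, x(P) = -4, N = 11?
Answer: -1570428/13 ≈ -1.2080e+5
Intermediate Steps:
L(r, R) = (1/13 + r)*(R + r) (L(r, R) = (r + 1/(2 + 11))*(R + r) = (r + 1/13)*(R + r) = (1/13 + r)*(R + r))
(z(x(-5), 10) - 454)*L(10, 17) = (10 - 454)*(10² + (1/13)*17 + (1/13)*10 + 17*10) = -444*(100 + 17/13 + 10/13 + 170) = -444*3537/13 = -1570428/13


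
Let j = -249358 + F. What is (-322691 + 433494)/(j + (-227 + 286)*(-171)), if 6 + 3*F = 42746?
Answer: -332409/735601 ≈ -0.45189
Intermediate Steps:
F = 42740/3 (F = -2 + (1/3)*42746 = -2 + 42746/3 = 42740/3 ≈ 14247.)
j = -705334/3 (j = -249358 + 42740/3 = -705334/3 ≈ -2.3511e+5)
(-322691 + 433494)/(j + (-227 + 286)*(-171)) = (-322691 + 433494)/(-705334/3 + (-227 + 286)*(-171)) = 110803/(-705334/3 + 59*(-171)) = 110803/(-705334/3 - 10089) = 110803/(-735601/3) = 110803*(-3/735601) = -332409/735601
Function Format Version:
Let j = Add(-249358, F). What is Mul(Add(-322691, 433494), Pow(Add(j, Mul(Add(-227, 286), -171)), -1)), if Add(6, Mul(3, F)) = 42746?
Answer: Rational(-332409, 735601) ≈ -0.45189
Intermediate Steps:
F = Rational(42740, 3) (F = Add(-2, Mul(Rational(1, 3), 42746)) = Add(-2, Rational(42746, 3)) = Rational(42740, 3) ≈ 14247.)
j = Rational(-705334, 3) (j = Add(-249358, Rational(42740, 3)) = Rational(-705334, 3) ≈ -2.3511e+5)
Mul(Add(-322691, 433494), Pow(Add(j, Mul(Add(-227, 286), -171)), -1)) = Mul(Add(-322691, 433494), Pow(Add(Rational(-705334, 3), Mul(Add(-227, 286), -171)), -1)) = Mul(110803, Pow(Add(Rational(-705334, 3), Mul(59, -171)), -1)) = Mul(110803, Pow(Add(Rational(-705334, 3), -10089), -1)) = Mul(110803, Pow(Rational(-735601, 3), -1)) = Mul(110803, Rational(-3, 735601)) = Rational(-332409, 735601)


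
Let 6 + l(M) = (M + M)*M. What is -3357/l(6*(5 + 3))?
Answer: -1119/1534 ≈ -0.72947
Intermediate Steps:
l(M) = -6 + 2*M**2 (l(M) = -6 + (M + M)*M = -6 + (2*M)*M = -6 + 2*M**2)
-3357/l(6*(5 + 3)) = -3357/(-6 + 2*(6*(5 + 3))**2) = -3357/(-6 + 2*(6*8)**2) = -3357/(-6 + 2*48**2) = -3357/(-6 + 2*2304) = -3357/(-6 + 4608) = -3357/4602 = -3357*1/4602 = -1119/1534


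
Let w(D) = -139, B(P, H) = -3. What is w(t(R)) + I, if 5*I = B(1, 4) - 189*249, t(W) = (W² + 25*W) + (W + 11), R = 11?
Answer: -47759/5 ≈ -9551.8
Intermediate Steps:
t(W) = 11 + W² + 26*W (t(W) = (W² + 25*W) + (11 + W) = 11 + W² + 26*W)
I = -47064/5 (I = (-3 - 189*249)/5 = (-3 - 47061)/5 = (⅕)*(-47064) = -47064/5 ≈ -9412.8)
w(t(R)) + I = -139 - 47064/5 = -47759/5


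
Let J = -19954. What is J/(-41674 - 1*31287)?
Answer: 19954/72961 ≈ 0.27349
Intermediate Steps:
J/(-41674 - 1*31287) = -19954/(-41674 - 1*31287) = -19954/(-41674 - 31287) = -19954/(-72961) = -19954*(-1/72961) = 19954/72961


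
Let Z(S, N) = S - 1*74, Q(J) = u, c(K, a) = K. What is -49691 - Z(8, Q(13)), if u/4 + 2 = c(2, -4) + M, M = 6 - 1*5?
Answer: -49625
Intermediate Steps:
M = 1 (M = 6 - 5 = 1)
u = 4 (u = -8 + 4*(2 + 1) = -8 + 4*3 = -8 + 12 = 4)
Q(J) = 4
Z(S, N) = -74 + S (Z(S, N) = S - 74 = -74 + S)
-49691 - Z(8, Q(13)) = -49691 - (-74 + 8) = -49691 - 1*(-66) = -49691 + 66 = -49625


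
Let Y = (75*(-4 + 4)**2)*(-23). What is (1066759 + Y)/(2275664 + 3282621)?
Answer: 1066759/5558285 ≈ 0.19192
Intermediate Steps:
Y = 0 (Y = (75*0**2)*(-23) = (75*0)*(-23) = 0*(-23) = 0)
(1066759 + Y)/(2275664 + 3282621) = (1066759 + 0)/(2275664 + 3282621) = 1066759/5558285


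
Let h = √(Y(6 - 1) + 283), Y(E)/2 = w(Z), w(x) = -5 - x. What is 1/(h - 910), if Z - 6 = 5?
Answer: -910/827849 - √251/827849 ≈ -0.0011184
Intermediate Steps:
Z = 11 (Z = 6 + 5 = 11)
Y(E) = -32 (Y(E) = 2*(-5 - 1*11) = 2*(-5 - 11) = 2*(-16) = -32)
h = √251 (h = √(-32 + 283) = √251 ≈ 15.843)
1/(h - 910) = 1/(√251 - 910) = 1/(-910 + √251)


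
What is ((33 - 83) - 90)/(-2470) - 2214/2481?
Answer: -170708/204269 ≈ -0.83570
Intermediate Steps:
((33 - 83) - 90)/(-2470) - 2214/2481 = (-50 - 90)*(-1/2470) - 2214*1/2481 = -140*(-1/2470) - 738/827 = 14/247 - 738/827 = -170708/204269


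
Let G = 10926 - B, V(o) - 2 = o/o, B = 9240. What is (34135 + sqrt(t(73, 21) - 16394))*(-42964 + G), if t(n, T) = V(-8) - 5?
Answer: -1409024530 - 82556*I*sqrt(4099) ≈ -1.409e+9 - 5.2855e+6*I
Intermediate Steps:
V(o) = 3 (V(o) = 2 + o/o = 2 + 1 = 3)
t(n, T) = -2 (t(n, T) = 3 - 5 = -2)
G = 1686 (G = 10926 - 1*9240 = 10926 - 9240 = 1686)
(34135 + sqrt(t(73, 21) - 16394))*(-42964 + G) = (34135 + sqrt(-2 - 16394))*(-42964 + 1686) = (34135 + sqrt(-16396))*(-41278) = (34135 + 2*I*sqrt(4099))*(-41278) = -1409024530 - 82556*I*sqrt(4099)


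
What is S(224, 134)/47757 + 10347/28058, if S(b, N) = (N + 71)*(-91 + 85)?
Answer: 153210113/446655302 ≈ 0.34302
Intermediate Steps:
S(b, N) = -426 - 6*N (S(b, N) = (71 + N)*(-6) = -426 - 6*N)
S(224, 134)/47757 + 10347/28058 = (-426 - 6*134)/47757 + 10347/28058 = (-426 - 804)*(1/47757) + 10347*(1/28058) = -1230*1/47757 + 10347/28058 = -410/15919 + 10347/28058 = 153210113/446655302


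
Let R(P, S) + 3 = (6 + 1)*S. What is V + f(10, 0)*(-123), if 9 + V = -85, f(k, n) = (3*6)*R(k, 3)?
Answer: -39946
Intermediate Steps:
R(P, S) = -3 + 7*S (R(P, S) = -3 + (6 + 1)*S = -3 + 7*S)
f(k, n) = 324 (f(k, n) = (3*6)*(-3 + 7*3) = 18*(-3 + 21) = 18*18 = 324)
V = -94 (V = -9 - 85 = -94)
V + f(10, 0)*(-123) = -94 + 324*(-123) = -94 - 39852 = -39946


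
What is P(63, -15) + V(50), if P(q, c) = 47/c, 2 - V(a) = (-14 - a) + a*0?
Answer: 943/15 ≈ 62.867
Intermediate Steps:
V(a) = 16 + a (V(a) = 2 - ((-14 - a) + a*0) = 2 - ((-14 - a) + 0) = 2 - (-14 - a) = 2 + (14 + a) = 16 + a)
P(63, -15) + V(50) = 47/(-15) + (16 + 50) = 47*(-1/15) + 66 = -47/15 + 66 = 943/15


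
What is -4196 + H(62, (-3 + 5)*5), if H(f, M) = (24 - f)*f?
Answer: -6552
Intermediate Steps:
H(f, M) = f*(24 - f)
-4196 + H(62, (-3 + 5)*5) = -4196 + 62*(24 - 1*62) = -4196 + 62*(24 - 62) = -4196 + 62*(-38) = -4196 - 2356 = -6552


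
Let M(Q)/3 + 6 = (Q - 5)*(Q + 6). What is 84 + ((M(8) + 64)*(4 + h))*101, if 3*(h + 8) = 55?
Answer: 747248/3 ≈ 2.4908e+5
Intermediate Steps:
M(Q) = -18 + 3*(-5 + Q)*(6 + Q) (M(Q) = -18 + 3*((Q - 5)*(Q + 6)) = -18 + 3*((-5 + Q)*(6 + Q)) = -18 + 3*(-5 + Q)*(6 + Q))
h = 31/3 (h = -8 + (1/3)*55 = -8 + 55/3 = 31/3 ≈ 10.333)
84 + ((M(8) + 64)*(4 + h))*101 = 84 + (((-108 + 3*8 + 3*8**2) + 64)*(4 + 31/3))*101 = 84 + (((-108 + 24 + 3*64) + 64)*(43/3))*101 = 84 + (((-108 + 24 + 192) + 64)*(43/3))*101 = 84 + ((108 + 64)*(43/3))*101 = 84 + (172*(43/3))*101 = 84 + (7396/3)*101 = 84 + 746996/3 = 747248/3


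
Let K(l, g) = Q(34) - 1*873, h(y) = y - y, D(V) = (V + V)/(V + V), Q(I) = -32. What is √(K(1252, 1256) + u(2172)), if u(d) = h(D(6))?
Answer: I*√905 ≈ 30.083*I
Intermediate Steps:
D(V) = 1 (D(V) = (2*V)/((2*V)) = (2*V)*(1/(2*V)) = 1)
h(y) = 0
K(l, g) = -905 (K(l, g) = -32 - 1*873 = -32 - 873 = -905)
u(d) = 0
√(K(1252, 1256) + u(2172)) = √(-905 + 0) = √(-905) = I*√905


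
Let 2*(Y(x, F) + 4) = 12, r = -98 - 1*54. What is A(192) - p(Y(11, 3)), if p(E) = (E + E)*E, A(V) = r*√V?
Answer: -8 - 1216*√3 ≈ -2114.2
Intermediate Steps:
r = -152 (r = -98 - 54 = -152)
Y(x, F) = 2 (Y(x, F) = -4 + (½)*12 = -4 + 6 = 2)
A(V) = -152*√V
p(E) = 2*E² (p(E) = (2*E)*E = 2*E²)
A(192) - p(Y(11, 3)) = -1216*√3 - 2*2² = -1216*√3 - 2*4 = -1216*√3 - 1*8 = -1216*√3 - 8 = -8 - 1216*√3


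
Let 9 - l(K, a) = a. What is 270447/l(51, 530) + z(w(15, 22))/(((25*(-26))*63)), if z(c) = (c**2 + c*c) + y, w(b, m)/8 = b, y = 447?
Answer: -3696680779/7111650 ≈ -519.81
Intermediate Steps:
l(K, a) = 9 - a
w(b, m) = 8*b
z(c) = 447 + 2*c**2 (z(c) = (c**2 + c*c) + 447 = (c**2 + c**2) + 447 = 2*c**2 + 447 = 447 + 2*c**2)
270447/l(51, 530) + z(w(15, 22))/(((25*(-26))*63)) = 270447/(9 - 1*530) + (447 + 2*(8*15)**2)/(((25*(-26))*63)) = 270447/(9 - 530) + (447 + 2*120**2)/((-650*63)) = 270447/(-521) + (447 + 2*14400)/(-40950) = 270447*(-1/521) + (447 + 28800)*(-1/40950) = -270447/521 + 29247*(-1/40950) = -270447/521 - 9749/13650 = -3696680779/7111650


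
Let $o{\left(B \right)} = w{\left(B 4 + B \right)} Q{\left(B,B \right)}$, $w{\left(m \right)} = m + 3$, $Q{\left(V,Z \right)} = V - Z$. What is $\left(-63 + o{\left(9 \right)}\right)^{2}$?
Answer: $3969$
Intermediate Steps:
$w{\left(m \right)} = 3 + m$
$o{\left(B \right)} = 0$ ($o{\left(B \right)} = \left(3 + \left(B 4 + B\right)\right) \left(B - B\right) = \left(3 + \left(4 B + B\right)\right) 0 = \left(3 + 5 B\right) 0 = 0$)
$\left(-63 + o{\left(9 \right)}\right)^{2} = \left(-63 + 0\right)^{2} = \left(-63\right)^{2} = 3969$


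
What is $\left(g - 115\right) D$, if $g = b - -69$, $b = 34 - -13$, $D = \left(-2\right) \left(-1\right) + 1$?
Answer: $3$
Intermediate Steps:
$D = 3$ ($D = 2 + 1 = 3$)
$b = 47$ ($b = 34 + 13 = 47$)
$g = 116$ ($g = 47 - -69 = 47 + 69 = 116$)
$\left(g - 115\right) D = \left(116 - 115\right) 3 = 1 \cdot 3 = 3$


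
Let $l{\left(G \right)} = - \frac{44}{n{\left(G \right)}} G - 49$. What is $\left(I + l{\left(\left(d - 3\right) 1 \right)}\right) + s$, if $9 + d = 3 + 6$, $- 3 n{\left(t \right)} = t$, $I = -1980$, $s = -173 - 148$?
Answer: $-2218$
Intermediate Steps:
$s = -321$
$n{\left(t \right)} = - \frac{t}{3}$
$d = 0$ ($d = -9 + \left(3 + 6\right) = -9 + 9 = 0$)
$l{\left(G \right)} = 83$ ($l{\left(G \right)} = - \frac{44}{\left(- \frac{1}{3}\right) G} G - 49 = - 44 \left(- \frac{3}{G}\right) G - 49 = \frac{132}{G} G - 49 = 132 - 49 = 83$)
$\left(I + l{\left(\left(d - 3\right) 1 \right)}\right) + s = \left(-1980 + 83\right) - 321 = -1897 - 321 = -2218$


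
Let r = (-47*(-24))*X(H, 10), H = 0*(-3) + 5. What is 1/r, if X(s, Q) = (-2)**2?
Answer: 1/4512 ≈ 0.00022163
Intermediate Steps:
H = 5 (H = 0 + 5 = 5)
X(s, Q) = 4
r = 4512 (r = -47*(-24)*4 = 1128*4 = 4512)
1/r = 1/4512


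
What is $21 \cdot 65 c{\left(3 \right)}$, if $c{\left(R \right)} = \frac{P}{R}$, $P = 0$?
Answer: $0$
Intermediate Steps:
$c{\left(R \right)} = 0$ ($c{\left(R \right)} = \frac{0}{R} = 0$)
$21 \cdot 65 c{\left(3 \right)} = 21 \cdot 65 \cdot 0 = 21 \cdot 0 = 0$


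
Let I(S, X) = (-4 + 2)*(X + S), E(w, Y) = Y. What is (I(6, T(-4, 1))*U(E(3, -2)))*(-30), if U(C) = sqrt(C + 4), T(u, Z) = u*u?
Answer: 1320*sqrt(2) ≈ 1866.8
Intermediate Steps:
T(u, Z) = u**2
I(S, X) = -2*S - 2*X (I(S, X) = -2*(S + X) = -2*S - 2*X)
U(C) = sqrt(4 + C)
(I(6, T(-4, 1))*U(E(3, -2)))*(-30) = ((-2*6 - 2*(-4)**2)*sqrt(4 - 2))*(-30) = ((-12 - 2*16)*sqrt(2))*(-30) = ((-12 - 32)*sqrt(2))*(-30) = -44*sqrt(2)*(-30) = 1320*sqrt(2)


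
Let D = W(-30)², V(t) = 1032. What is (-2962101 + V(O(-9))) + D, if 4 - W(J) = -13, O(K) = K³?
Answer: -2960780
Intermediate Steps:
W(J) = 17 (W(J) = 4 - 1*(-13) = 4 + 13 = 17)
D = 289 (D = 17² = 289)
(-2962101 + V(O(-9))) + D = (-2962101 + 1032) + 289 = -2961069 + 289 = -2960780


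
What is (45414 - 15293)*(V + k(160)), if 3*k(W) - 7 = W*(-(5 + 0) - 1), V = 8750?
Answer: 761970937/3 ≈ 2.5399e+8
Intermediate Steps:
k(W) = 7/3 - 2*W (k(W) = 7/3 + (W*(-(5 + 0) - 1))/3 = 7/3 + (W*(-1*5 - 1))/3 = 7/3 + (W*(-5 - 1))/3 = 7/3 + (W*(-6))/3 = 7/3 + (-6*W)/3 = 7/3 - 2*W)
(45414 - 15293)*(V + k(160)) = (45414 - 15293)*(8750 + (7/3 - 2*160)) = 30121*(8750 + (7/3 - 320)) = 30121*(8750 - 953/3) = 30121*(25297/3) = 761970937/3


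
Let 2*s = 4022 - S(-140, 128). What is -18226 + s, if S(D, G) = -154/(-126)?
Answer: -291881/18 ≈ -16216.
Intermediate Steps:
S(D, G) = 11/9 (S(D, G) = -154*(-1/126) = 11/9)
s = 36187/18 (s = (4022 - 1*11/9)/2 = (4022 - 11/9)/2 = (½)*(36187/9) = 36187/18 ≈ 2010.4)
-18226 + s = -18226 + 36187/18 = -291881/18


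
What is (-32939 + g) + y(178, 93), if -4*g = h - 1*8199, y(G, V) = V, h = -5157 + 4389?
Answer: -122417/4 ≈ -30604.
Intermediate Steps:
h = -768
g = 8967/4 (g = -(-768 - 1*8199)/4 = -(-768 - 8199)/4 = -1/4*(-8967) = 8967/4 ≈ 2241.8)
(-32939 + g) + y(178, 93) = (-32939 + 8967/4) + 93 = -122789/4 + 93 = -122417/4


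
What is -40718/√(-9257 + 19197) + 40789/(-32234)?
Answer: -40789/32234 - 20359*√2485/2485 ≈ -409.67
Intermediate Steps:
-40718/√(-9257 + 19197) + 40789/(-32234) = -40718*√2485/4970 + 40789*(-1/32234) = -40718*√2485/4970 - 40789/32234 = -20359*√2485/2485 - 40789/32234 = -40789/32234 - 20359*√2485/2485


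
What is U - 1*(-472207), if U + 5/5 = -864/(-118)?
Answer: 27860586/59 ≈ 4.7221e+5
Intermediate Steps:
U = 373/59 (U = -1 - 864/(-118) = -1 - 864*(-1/118) = -1 + 432/59 = 373/59 ≈ 6.3220)
U - 1*(-472207) = 373/59 - 1*(-472207) = 373/59 + 472207 = 27860586/59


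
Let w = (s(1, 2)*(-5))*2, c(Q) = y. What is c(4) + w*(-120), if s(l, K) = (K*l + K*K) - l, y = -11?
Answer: 5989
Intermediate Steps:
s(l, K) = K**2 - l + K*l (s(l, K) = (K*l + K**2) - l = (K**2 + K*l) - l = K**2 - l + K*l)
c(Q) = -11
w = -50 (w = ((2**2 - 1*1 + 2*1)*(-5))*2 = ((4 - 1 + 2)*(-5))*2 = (5*(-5))*2 = -25*2 = -50)
c(4) + w*(-120) = -11 - 50*(-120) = -11 + 6000 = 5989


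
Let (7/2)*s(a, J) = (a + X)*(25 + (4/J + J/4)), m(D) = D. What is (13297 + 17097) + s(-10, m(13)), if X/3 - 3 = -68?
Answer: 5227283/182 ≈ 28721.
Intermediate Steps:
X = -195 (X = 9 + 3*(-68) = 9 - 204 = -195)
s(a, J) = 2*(-195 + a)*(25 + 4/J + J/4)/7 (s(a, J) = 2*((a - 195)*(25 + (4/J + J/4)))/7 = 2*((-195 + a)*(25 + (4/J + J*(¼))))/7 = 2*((-195 + a)*(25 + (4/J + J/4)))/7 = 2*((-195 + a)*(25 + 4/J + J/4))/7 = 2*(-195 + a)*(25 + 4/J + J/4)/7)
(13297 + 17097) + s(-10, m(13)) = (13297 + 17097) + (1/14)*(-3120 + 16*(-10) + 13*(-19500 - 195*13 + 100*(-10) + 13*(-10)))/13 = 30394 + (1/14)*(1/13)*(-3120 - 160 + 13*(-19500 - 2535 - 1000 - 130)) = 30394 + (1/14)*(1/13)*(-3120 - 160 + 13*(-23165)) = 30394 + (1/14)*(1/13)*(-3120 - 160 - 301145) = 30394 + (1/14)*(1/13)*(-304425) = 30394 - 304425/182 = 5227283/182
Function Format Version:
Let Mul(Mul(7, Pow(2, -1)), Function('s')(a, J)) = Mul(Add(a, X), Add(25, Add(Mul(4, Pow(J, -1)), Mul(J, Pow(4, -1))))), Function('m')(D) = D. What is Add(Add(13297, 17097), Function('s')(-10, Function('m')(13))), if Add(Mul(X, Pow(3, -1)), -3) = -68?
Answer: Rational(5227283, 182) ≈ 28721.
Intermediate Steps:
X = -195 (X = Add(9, Mul(3, -68)) = Add(9, -204) = -195)
Function('s')(a, J) = Mul(Rational(2, 7), Add(-195, a), Add(25, Mul(4, Pow(J, -1)), Mul(Rational(1, 4), J))) (Function('s')(a, J) = Mul(Rational(2, 7), Mul(Add(a, -195), Add(25, Add(Mul(4, Pow(J, -1)), Mul(J, Pow(4, -1)))))) = Mul(Rational(2, 7), Mul(Add(-195, a), Add(25, Add(Mul(4, Pow(J, -1)), Mul(J, Rational(1, 4)))))) = Mul(Rational(2, 7), Mul(Add(-195, a), Add(25, Add(Mul(4, Pow(J, -1)), Mul(Rational(1, 4), J))))) = Mul(Rational(2, 7), Mul(Add(-195, a), Add(25, Mul(4, Pow(J, -1)), Mul(Rational(1, 4), J)))) = Mul(Rational(2, 7), Add(-195, a), Add(25, Mul(4, Pow(J, -1)), Mul(Rational(1, 4), J))))
Add(Add(13297, 17097), Function('s')(-10, Function('m')(13))) = Add(Add(13297, 17097), Mul(Rational(1, 14), Pow(13, -1), Add(-3120, Mul(16, -10), Mul(13, Add(-19500, Mul(-195, 13), Mul(100, -10), Mul(13, -10)))))) = Add(30394, Mul(Rational(1, 14), Rational(1, 13), Add(-3120, -160, Mul(13, Add(-19500, -2535, -1000, -130))))) = Add(30394, Mul(Rational(1, 14), Rational(1, 13), Add(-3120, -160, Mul(13, -23165)))) = Add(30394, Mul(Rational(1, 14), Rational(1, 13), Add(-3120, -160, -301145))) = Add(30394, Mul(Rational(1, 14), Rational(1, 13), -304425)) = Add(30394, Rational(-304425, 182)) = Rational(5227283, 182)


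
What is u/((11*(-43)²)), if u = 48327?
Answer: 48327/20339 ≈ 2.3761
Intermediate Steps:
u/((11*(-43)²)) = 48327/((11*(-43)²)) = 48327/((11*1849)) = 48327/20339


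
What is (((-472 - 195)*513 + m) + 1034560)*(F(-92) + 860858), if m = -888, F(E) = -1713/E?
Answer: 54767327984149/92 ≈ 5.9530e+11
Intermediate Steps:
(((-472 - 195)*513 + m) + 1034560)*(F(-92) + 860858) = (((-472 - 195)*513 - 888) + 1034560)*(-1713/(-92) + 860858) = ((-667*513 - 888) + 1034560)*(-1713*(-1/92) + 860858) = ((-342171 - 888) + 1034560)*(1713/92 + 860858) = (-343059 + 1034560)*(79200649/92) = 691501*(79200649/92) = 54767327984149/92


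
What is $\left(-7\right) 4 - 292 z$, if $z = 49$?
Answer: $-14336$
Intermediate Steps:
$\left(-7\right) 4 - 292 z = \left(-7\right) 4 - 14308 = -28 - 14308 = -14336$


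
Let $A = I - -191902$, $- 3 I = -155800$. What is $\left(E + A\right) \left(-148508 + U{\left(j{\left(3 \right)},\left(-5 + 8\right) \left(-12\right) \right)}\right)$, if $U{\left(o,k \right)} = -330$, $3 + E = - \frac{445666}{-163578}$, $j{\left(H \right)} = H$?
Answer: $- \frac{2968280035917872}{81789} \approx -3.6292 \cdot 10^{10}$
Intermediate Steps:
$I = \frac{155800}{3}$ ($I = \left(- \frac{1}{3}\right) \left(-155800\right) = \frac{155800}{3} \approx 51933.0$)
$E = - \frac{22534}{81789}$ ($E = -3 - \frac{445666}{-163578} = -3 - - \frac{222833}{81789} = -3 + \frac{222833}{81789} = - \frac{22534}{81789} \approx -0.27551$)
$A = \frac{731506}{3}$ ($A = \frac{155800}{3} - -191902 = \frac{155800}{3} + 191902 = \frac{731506}{3} \approx 2.4384 \cdot 10^{5}$)
$\left(E + A\right) \left(-148508 + U{\left(j{\left(3 \right)},\left(-5 + 8\right) \left(-12\right) \right)}\right) = \left(- \frac{22534}{81789} + \frac{731506}{3}\right) \left(-148508 - 330\right) = \frac{19943025544}{81789} \left(-148838\right) = - \frac{2968280035917872}{81789}$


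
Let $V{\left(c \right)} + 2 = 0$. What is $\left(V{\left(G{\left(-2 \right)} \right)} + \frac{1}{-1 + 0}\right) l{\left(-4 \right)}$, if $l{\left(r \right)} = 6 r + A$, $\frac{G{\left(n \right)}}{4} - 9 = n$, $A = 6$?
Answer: $54$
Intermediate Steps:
$G{\left(n \right)} = 36 + 4 n$
$V{\left(c \right)} = -2$ ($V{\left(c \right)} = -2 + 0 = -2$)
$l{\left(r \right)} = 6 + 6 r$ ($l{\left(r \right)} = 6 r + 6 = 6 + 6 r$)
$\left(V{\left(G{\left(-2 \right)} \right)} + \frac{1}{-1 + 0}\right) l{\left(-4 \right)} = \left(-2 + \frac{1}{-1 + 0}\right) \left(6 + 6 \left(-4\right)\right) = \left(-2 + \frac{1}{-1}\right) \left(6 - 24\right) = \left(-2 - 1\right) \left(-18\right) = \left(-3\right) \left(-18\right) = 54$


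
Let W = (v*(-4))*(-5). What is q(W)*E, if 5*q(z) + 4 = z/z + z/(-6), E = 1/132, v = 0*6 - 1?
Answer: 1/1980 ≈ 0.00050505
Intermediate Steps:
v = -1 (v = 0 - 1 = -1)
E = 1/132 ≈ 0.0075758
W = -20 (W = -1*(-4)*(-5) = 4*(-5) = -20)
q(z) = -3/5 - z/30 (q(z) = -4/5 + (z/z + z/(-6))/5 = -4/5 + (1 + z*(-1/6))/5 = -4/5 + (1 - z/6)/5 = -4/5 + (1/5 - z/30) = -3/5 - z/30)
q(W)*E = (-3/5 - 1/30*(-20))*(1/132) = (-3/5 + 2/3)*(1/132) = (1/15)*(1/132) = 1/1980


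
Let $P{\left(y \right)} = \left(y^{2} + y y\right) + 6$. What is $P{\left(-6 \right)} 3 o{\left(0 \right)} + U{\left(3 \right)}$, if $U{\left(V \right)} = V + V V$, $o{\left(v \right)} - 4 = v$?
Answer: $948$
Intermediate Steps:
$P{\left(y \right)} = 6 + 2 y^{2}$ ($P{\left(y \right)} = \left(y^{2} + y^{2}\right) + 6 = 2 y^{2} + 6 = 6 + 2 y^{2}$)
$o{\left(v \right)} = 4 + v$
$U{\left(V \right)} = V + V^{2}$
$P{\left(-6 \right)} 3 o{\left(0 \right)} + U{\left(3 \right)} = \left(6 + 2 \left(-6\right)^{2}\right) 3 \left(4 + 0\right) + 3 \left(1 + 3\right) = \left(6 + 2 \cdot 36\right) 3 \cdot 4 + 3 \cdot 4 = \left(6 + 72\right) 12 + 12 = 78 \cdot 12 + 12 = 936 + 12 = 948$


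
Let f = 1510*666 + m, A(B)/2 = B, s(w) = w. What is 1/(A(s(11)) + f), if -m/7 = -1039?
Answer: 1/1012955 ≈ 9.8721e-7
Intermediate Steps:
m = 7273 (m = -7*(-1039) = 7273)
A(B) = 2*B
f = 1012933 (f = 1510*666 + 7273 = 1005660 + 7273 = 1012933)
1/(A(s(11)) + f) = 1/(2*11 + 1012933) = 1/(22 + 1012933) = 1/1012955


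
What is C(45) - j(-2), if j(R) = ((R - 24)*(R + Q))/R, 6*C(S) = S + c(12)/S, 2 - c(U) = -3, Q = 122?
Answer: -41917/27 ≈ -1552.5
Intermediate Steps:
c(U) = 5 (c(U) = 2 - 1*(-3) = 2 + 3 = 5)
C(S) = S/6 + 5/(6*S) (C(S) = (S + 5/S)/6 = S/6 + 5/(6*S))
j(R) = (-24 + R)*(122 + R)/R (j(R) = ((R - 24)*(R + 122))/R = ((-24 + R)*(122 + R))/R = (-24 + R)*(122 + R)/R)
C(45) - j(-2) = (1/6)*(5 + 45**2)/45 - (98 - 2 - 2928/(-2)) = (1/6)*(1/45)*(5 + 2025) - (98 - 2 - 2928*(-1/2)) = (1/6)*(1/45)*2030 - (98 - 2 + 1464) = 203/27 - 1*1560 = 203/27 - 1560 = -41917/27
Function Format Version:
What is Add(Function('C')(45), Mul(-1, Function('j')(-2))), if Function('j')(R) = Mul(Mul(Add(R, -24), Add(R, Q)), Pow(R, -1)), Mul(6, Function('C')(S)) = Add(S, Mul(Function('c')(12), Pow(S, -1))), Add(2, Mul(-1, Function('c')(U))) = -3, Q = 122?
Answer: Rational(-41917, 27) ≈ -1552.5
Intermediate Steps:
Function('c')(U) = 5 (Function('c')(U) = Add(2, Mul(-1, -3)) = Add(2, 3) = 5)
Function('C')(S) = Add(Mul(Rational(1, 6), S), Mul(Rational(5, 6), Pow(S, -1))) (Function('C')(S) = Mul(Rational(1, 6), Add(S, Mul(5, Pow(S, -1)))) = Add(Mul(Rational(1, 6), S), Mul(Rational(5, 6), Pow(S, -1))))
Function('j')(R) = Mul(Pow(R, -1), Add(-24, R), Add(122, R)) (Function('j')(R) = Mul(Mul(Add(R, -24), Add(R, 122)), Pow(R, -1)) = Mul(Mul(Add(-24, R), Add(122, R)), Pow(R, -1)) = Mul(Pow(R, -1), Add(-24, R), Add(122, R)))
Add(Function('C')(45), Mul(-1, Function('j')(-2))) = Add(Mul(Rational(1, 6), Pow(45, -1), Add(5, Pow(45, 2))), Mul(-1, Add(98, -2, Mul(-2928, Pow(-2, -1))))) = Add(Mul(Rational(1, 6), Rational(1, 45), Add(5, 2025)), Mul(-1, Add(98, -2, Mul(-2928, Rational(-1, 2))))) = Add(Mul(Rational(1, 6), Rational(1, 45), 2030), Mul(-1, Add(98, -2, 1464))) = Add(Rational(203, 27), Mul(-1, 1560)) = Add(Rational(203, 27), -1560) = Rational(-41917, 27)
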